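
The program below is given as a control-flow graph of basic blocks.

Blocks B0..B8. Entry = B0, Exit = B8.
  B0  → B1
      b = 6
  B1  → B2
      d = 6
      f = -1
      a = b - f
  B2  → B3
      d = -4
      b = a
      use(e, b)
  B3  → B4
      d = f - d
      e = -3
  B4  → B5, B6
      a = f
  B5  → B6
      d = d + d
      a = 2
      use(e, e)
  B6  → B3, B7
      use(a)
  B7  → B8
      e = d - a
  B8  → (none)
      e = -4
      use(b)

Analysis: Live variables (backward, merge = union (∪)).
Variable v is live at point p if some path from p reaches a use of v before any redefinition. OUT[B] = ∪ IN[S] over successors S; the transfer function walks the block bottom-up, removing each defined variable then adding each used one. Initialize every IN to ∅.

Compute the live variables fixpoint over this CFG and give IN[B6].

Per-block solution:
  B0:  IN={e}  OUT={b, e}
  B1:  IN={b, e}  OUT={a, e, f}
  B2:  IN={a, e, f}  OUT={b, d, f}
  B3:  IN={b, d, f}  OUT={b, d, e, f}
  B4:  IN={b, d, e, f}  OUT={a, b, d, e, f}
  B5:  IN={b, d, e, f}  OUT={a, b, d, f}
  B6:  IN={a, b, d, f}  OUT={a, b, d, f}
  B7:  IN={a, b, d}  OUT={b}
  B8:  IN={b}  OUT={}

Merge at B6: OUT[B6] = IN[B3] ⊔ IN[B7] = {a, b, d, f}
Applying B6's transfer function to that OUT value gives IN[B6] (row B6 above).

Answer: {a, b, d, f}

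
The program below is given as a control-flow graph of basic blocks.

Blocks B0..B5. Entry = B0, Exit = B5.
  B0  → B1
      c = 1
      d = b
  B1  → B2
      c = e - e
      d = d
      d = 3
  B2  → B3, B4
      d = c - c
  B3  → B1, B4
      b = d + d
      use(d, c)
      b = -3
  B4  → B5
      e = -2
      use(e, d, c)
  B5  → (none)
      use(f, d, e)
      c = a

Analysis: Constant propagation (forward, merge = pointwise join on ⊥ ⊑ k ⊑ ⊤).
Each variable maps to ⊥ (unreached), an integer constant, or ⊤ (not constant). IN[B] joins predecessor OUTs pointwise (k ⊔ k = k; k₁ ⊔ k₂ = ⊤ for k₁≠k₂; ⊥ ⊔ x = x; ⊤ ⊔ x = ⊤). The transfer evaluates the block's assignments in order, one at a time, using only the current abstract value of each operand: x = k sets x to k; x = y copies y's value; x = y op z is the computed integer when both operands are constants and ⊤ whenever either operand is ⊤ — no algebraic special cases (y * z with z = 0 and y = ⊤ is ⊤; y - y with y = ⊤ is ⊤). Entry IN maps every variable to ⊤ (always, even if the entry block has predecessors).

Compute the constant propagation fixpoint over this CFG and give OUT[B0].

Converged values:
  B0:   IN=(all ⊤)   OUT={c:1; rest ⊤}
  B1:   IN=(all ⊤)   OUT={d:3; rest ⊤}
  B2:   IN={d:3; rest ⊤}   OUT=(all ⊤)
  B3:   IN=(all ⊤)   OUT={b:-3; rest ⊤}
  B4:   IN=(all ⊤)   OUT={e:-2; rest ⊤}
  B5:   IN={e:-2; rest ⊤}   OUT={e:-2; rest ⊤}

B0 is the boundary node: IN[B0] = {a: ⊤, b: ⊤, c: ⊤, d: ⊤, e: ⊤, f: ⊤}
Applying B0's transfer function to that IN value gives OUT[B0] (row B0 above).

Answer: {a: ⊤, b: ⊤, c: 1, d: ⊤, e: ⊤, f: ⊤}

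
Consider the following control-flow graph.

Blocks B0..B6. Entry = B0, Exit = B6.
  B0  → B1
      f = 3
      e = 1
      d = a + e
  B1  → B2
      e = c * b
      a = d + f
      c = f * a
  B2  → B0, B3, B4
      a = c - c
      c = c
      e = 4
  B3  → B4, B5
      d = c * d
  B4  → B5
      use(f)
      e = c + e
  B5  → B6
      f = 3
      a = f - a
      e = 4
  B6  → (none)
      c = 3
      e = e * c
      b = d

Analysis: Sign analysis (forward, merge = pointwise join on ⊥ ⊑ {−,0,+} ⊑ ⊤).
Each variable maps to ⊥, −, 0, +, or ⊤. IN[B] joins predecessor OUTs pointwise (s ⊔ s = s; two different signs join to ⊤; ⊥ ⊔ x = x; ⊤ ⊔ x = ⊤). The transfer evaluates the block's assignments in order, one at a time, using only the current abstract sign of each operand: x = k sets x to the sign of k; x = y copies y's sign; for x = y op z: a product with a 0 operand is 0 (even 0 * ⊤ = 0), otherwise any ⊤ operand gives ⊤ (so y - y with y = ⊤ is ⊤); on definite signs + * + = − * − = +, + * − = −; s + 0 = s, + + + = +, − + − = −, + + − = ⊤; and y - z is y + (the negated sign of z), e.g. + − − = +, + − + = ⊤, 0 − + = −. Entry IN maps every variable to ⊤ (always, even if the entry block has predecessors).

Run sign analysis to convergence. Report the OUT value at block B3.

Answer: {a: ⊤, b: ⊤, c: ⊤, d: ⊤, e: +, f: +}

Derivation:
Converged values:
  B0:  IN=(all ⊤)  OUT={e:+, f:+; rest ⊤}
  B1:  IN={e:+, f:+; rest ⊤}  OUT={f:+; rest ⊤}
  B2:  IN={f:+; rest ⊤}  OUT={e:+, f:+; rest ⊤}
  B3:  IN={e:+, f:+; rest ⊤}  OUT={e:+, f:+; rest ⊤}
  B4:  IN={e:+, f:+; rest ⊤}  OUT={f:+; rest ⊤}
  B5:  IN={f:+; rest ⊤}  OUT={e:+, f:+; rest ⊤}
  B6:  IN={e:+, f:+; rest ⊤}  OUT={c:+, e:+, f:+; rest ⊤}

Merge at B3: IN[B3] = OUT[B2] = {a: ⊤, b: ⊤, c: ⊤, d: ⊤, e: +, f: +}
Applying B3's transfer function to that IN value gives OUT[B3] (row B3 above).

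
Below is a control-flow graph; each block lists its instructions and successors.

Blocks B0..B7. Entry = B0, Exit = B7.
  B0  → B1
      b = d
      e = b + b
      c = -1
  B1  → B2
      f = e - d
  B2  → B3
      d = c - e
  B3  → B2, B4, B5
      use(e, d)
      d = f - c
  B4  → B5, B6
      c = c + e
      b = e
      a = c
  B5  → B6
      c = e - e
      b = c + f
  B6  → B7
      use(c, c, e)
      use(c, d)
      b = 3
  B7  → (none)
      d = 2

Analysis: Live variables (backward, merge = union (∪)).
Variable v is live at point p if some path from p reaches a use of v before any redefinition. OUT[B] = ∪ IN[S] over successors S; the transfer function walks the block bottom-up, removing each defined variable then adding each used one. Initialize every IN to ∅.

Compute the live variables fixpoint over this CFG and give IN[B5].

Fixpoint table:
  B0:   IN={d}   OUT={c, d, e}
  B1:   IN={c, d, e}   OUT={c, e, f}
  B2:   IN={c, e, f}   OUT={c, d, e, f}
  B3:   IN={c, d, e, f}   OUT={c, d, e, f}
  B4:   IN={c, d, e, f}   OUT={c, d, e, f}
  B5:   IN={d, e, f}   OUT={c, d, e}
  B6:   IN={c, d, e}   OUT={}
  B7:   IN={}   OUT={}

Merge at B5: OUT[B5] = IN[B6] = {c, d, e}
Applying B5's transfer function to that OUT value gives IN[B5] (row B5 above).

Answer: {d, e, f}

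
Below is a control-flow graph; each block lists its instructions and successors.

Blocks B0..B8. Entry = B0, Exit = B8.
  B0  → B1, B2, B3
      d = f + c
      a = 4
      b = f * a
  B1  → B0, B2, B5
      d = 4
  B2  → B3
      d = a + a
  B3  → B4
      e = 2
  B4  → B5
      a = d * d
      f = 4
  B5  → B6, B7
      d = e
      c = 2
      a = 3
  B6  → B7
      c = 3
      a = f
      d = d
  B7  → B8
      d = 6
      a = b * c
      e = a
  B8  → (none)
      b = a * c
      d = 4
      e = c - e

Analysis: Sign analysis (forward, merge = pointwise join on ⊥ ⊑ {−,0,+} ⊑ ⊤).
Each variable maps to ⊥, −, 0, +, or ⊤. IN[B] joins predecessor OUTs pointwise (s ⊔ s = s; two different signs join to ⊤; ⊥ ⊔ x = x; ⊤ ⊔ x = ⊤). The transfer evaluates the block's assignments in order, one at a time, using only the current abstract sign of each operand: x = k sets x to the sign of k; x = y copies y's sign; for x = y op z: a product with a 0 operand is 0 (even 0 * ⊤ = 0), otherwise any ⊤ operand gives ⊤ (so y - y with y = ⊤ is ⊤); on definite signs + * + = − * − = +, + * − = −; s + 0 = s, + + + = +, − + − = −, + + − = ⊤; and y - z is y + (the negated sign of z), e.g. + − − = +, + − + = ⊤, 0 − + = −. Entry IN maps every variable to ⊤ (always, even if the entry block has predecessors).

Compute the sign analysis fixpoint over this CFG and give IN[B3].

Per-block solution:
  B0:  IN=(all ⊤)  OUT={a:+; rest ⊤}
  B1:  IN={a:+; rest ⊤}  OUT={a:+, d:+; rest ⊤}
  B2:  IN={a:+; rest ⊤}  OUT={a:+, d:+; rest ⊤}
  B3:  IN={a:+; rest ⊤}  OUT={a:+, e:+; rest ⊤}
  B4:  IN={a:+, e:+; rest ⊤}  OUT={e:+, f:+; rest ⊤}
  B5:  IN=(all ⊤)  OUT={a:+, c:+; rest ⊤}
  B6:  IN={a:+, c:+; rest ⊤}  OUT={c:+; rest ⊤}
  B7:  IN={c:+; rest ⊤}  OUT={c:+, d:+; rest ⊤}
  B8:  IN={c:+, d:+; rest ⊤}  OUT={c:+, d:+; rest ⊤}

Merge at B3: IN[B3] = OUT[B0] ⊔ OUT[B2] = {a: +, b: ⊤, c: ⊤, d: ⊤, e: ⊤, f: ⊤}

Answer: {a: +, b: ⊤, c: ⊤, d: ⊤, e: ⊤, f: ⊤}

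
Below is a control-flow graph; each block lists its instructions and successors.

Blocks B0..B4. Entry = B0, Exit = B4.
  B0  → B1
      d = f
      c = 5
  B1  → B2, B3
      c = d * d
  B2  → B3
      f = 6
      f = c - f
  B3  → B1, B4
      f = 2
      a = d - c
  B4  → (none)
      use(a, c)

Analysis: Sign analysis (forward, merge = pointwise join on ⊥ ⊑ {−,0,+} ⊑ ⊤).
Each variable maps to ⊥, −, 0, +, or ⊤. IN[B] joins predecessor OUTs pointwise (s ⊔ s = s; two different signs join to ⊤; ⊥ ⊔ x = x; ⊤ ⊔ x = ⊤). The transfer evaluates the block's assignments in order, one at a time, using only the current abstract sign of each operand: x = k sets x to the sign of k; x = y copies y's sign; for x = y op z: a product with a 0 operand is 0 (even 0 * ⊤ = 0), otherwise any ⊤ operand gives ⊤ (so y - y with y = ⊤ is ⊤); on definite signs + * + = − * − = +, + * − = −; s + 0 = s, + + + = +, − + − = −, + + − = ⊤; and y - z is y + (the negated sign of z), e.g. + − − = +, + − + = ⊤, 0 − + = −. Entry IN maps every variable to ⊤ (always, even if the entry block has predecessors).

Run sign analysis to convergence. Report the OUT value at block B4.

Answer: {a: ⊤, b: ⊤, c: ⊤, d: ⊤, e: ⊤, f: +}

Trace:
Per-block solution:
  B0: | IN=(all ⊤) | OUT={c:+; rest ⊤}
  B1: | IN=(all ⊤) | OUT=(all ⊤)
  B2: | IN=(all ⊤) | OUT=(all ⊤)
  B3: | IN=(all ⊤) | OUT={f:+; rest ⊤}
  B4: | IN={f:+; rest ⊤} | OUT={f:+; rest ⊤}

Merge at B4: IN[B4] = OUT[B3] = {a: ⊤, b: ⊤, c: ⊤, d: ⊤, e: ⊤, f: +}
Applying B4's transfer function to that IN value gives OUT[B4] (row B4 above).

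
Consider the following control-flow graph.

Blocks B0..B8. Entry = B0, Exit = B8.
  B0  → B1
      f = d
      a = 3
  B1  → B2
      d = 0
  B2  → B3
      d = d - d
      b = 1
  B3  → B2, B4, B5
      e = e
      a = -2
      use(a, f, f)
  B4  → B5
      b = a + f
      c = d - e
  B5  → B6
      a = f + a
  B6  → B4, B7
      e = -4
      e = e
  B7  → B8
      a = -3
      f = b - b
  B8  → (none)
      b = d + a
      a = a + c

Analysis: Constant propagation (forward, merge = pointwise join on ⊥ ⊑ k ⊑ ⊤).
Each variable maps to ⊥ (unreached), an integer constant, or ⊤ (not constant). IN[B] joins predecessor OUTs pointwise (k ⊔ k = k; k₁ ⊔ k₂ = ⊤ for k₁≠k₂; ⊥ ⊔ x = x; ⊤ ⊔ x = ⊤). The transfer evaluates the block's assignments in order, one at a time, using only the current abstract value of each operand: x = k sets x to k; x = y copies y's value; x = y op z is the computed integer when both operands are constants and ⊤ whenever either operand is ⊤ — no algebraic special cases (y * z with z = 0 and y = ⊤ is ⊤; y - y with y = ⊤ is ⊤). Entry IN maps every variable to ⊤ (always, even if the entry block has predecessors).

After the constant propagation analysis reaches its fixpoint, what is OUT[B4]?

Converged values:
  B0:   IN=(all ⊤)   OUT={a:3; rest ⊤}
  B1:   IN={a:3; rest ⊤}   OUT={a:3, d:0; rest ⊤}
  B2:   IN={d:0; rest ⊤}   OUT={b:1, d:0; rest ⊤}
  B3:   IN={b:1, d:0; rest ⊤}   OUT={a:-2, b:1, d:0; rest ⊤}
  B4:   IN={d:0; rest ⊤}   OUT={d:0; rest ⊤}
  B5:   IN={d:0; rest ⊤}   OUT={d:0; rest ⊤}
  B6:   IN={d:0; rest ⊤}   OUT={d:0, e:-4; rest ⊤}
  B7:   IN={d:0, e:-4; rest ⊤}   OUT={a:-3, d:0, e:-4; rest ⊤}
  B8:   IN={a:-3, d:0, e:-4; rest ⊤}   OUT={b:-3, d:0, e:-4; rest ⊤}

Merge at B4: IN[B4] = OUT[B3] ⊔ OUT[B6] = {a: ⊤, b: ⊤, c: ⊤, d: 0, e: ⊤, f: ⊤}
Applying B4's transfer function to that IN value gives OUT[B4] (row B4 above).

Answer: {a: ⊤, b: ⊤, c: ⊤, d: 0, e: ⊤, f: ⊤}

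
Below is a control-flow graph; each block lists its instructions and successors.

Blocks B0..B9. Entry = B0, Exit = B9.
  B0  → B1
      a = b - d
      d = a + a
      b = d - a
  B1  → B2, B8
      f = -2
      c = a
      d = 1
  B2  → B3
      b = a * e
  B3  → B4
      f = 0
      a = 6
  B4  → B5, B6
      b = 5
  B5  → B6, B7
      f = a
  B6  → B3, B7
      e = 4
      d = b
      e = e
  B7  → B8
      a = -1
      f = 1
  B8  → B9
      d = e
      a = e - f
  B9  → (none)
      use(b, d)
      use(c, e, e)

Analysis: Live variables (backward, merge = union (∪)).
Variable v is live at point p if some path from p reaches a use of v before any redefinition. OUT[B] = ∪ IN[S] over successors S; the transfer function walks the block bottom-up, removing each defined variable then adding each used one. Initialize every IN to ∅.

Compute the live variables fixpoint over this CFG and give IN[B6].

Converged values:
  B0:   IN={b, d, e}   OUT={a, b, e}
  B1:   IN={a, b, e}   OUT={a, b, c, e, f}
  B2:   IN={a, c, e}   OUT={c, e}
  B3:   IN={c, e}   OUT={a, c, e}
  B4:   IN={a, c, e}   OUT={a, b, c, e}
  B5:   IN={a, b, c, e}   OUT={b, c, e}
  B6:   IN={b, c}   OUT={b, c, e}
  B7:   IN={b, c, e}   OUT={b, c, e, f}
  B8:   IN={b, c, e, f}   OUT={b, c, d, e}
  B9:   IN={b, c, d, e}   OUT={}

Merge at B6: OUT[B6] = IN[B3] ⊔ IN[B7] = {b, c, e}
Applying B6's transfer function to that OUT value gives IN[B6] (row B6 above).

Answer: {b, c}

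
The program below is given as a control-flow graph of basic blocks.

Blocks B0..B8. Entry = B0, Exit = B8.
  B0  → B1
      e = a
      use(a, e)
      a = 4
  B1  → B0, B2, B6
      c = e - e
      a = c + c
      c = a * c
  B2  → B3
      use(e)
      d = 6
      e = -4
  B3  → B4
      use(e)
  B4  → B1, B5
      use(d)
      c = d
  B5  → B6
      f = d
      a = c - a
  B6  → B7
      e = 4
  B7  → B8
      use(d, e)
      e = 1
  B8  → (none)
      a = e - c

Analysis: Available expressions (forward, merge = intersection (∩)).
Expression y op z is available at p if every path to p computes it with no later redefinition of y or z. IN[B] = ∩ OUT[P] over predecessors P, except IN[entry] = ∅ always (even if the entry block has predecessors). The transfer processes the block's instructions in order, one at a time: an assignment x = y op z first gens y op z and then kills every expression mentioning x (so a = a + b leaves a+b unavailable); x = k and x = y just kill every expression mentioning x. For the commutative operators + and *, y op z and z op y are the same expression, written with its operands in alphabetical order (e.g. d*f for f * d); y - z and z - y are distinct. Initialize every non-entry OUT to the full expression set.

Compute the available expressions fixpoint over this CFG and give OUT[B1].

Answer: {e-e}

Trace:
Per-block solution:
  B0: | IN={} | OUT={}
  B1: | IN={} | OUT={e-e}
  B2: | IN={e-e} | OUT={}
  B3: | IN={} | OUT={}
  B4: | IN={} | OUT={}
  B5: | IN={} | OUT={}
  B6: | IN={} | OUT={}
  B7: | IN={} | OUT={}
  B8: | IN={} | OUT={e-c}

Merge at B1: IN[B1] = OUT[B0] ∩ OUT[B4] = {}
Applying B1's transfer function to that IN value gives OUT[B1] (row B1 above).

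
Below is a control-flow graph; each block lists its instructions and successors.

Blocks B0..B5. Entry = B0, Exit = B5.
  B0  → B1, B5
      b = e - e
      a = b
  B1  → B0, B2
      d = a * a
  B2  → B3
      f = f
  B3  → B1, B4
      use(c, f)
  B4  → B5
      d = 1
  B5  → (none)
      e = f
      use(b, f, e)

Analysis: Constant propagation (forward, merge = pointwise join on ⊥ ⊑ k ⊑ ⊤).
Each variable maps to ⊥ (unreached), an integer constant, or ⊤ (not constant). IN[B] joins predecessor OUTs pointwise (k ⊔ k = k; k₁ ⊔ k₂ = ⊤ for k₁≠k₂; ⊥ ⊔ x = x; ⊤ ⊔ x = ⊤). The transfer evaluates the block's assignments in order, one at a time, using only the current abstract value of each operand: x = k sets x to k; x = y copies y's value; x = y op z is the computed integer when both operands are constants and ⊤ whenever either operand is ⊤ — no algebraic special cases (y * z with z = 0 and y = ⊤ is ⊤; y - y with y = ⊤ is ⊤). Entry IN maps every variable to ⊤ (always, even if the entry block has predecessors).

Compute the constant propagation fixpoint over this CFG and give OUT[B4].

Fixpoint table:
  B0: | IN=(all ⊤) | OUT=(all ⊤)
  B1: | IN=(all ⊤) | OUT=(all ⊤)
  B2: | IN=(all ⊤) | OUT=(all ⊤)
  B3: | IN=(all ⊤) | OUT=(all ⊤)
  B4: | IN=(all ⊤) | OUT={d:1; rest ⊤}
  B5: | IN=(all ⊤) | OUT=(all ⊤)

Merge at B4: IN[B4] = OUT[B3] = {a: ⊤, b: ⊤, c: ⊤, d: ⊤, e: ⊤, f: ⊤}
Applying B4's transfer function to that IN value gives OUT[B4] (row B4 above).

Answer: {a: ⊤, b: ⊤, c: ⊤, d: 1, e: ⊤, f: ⊤}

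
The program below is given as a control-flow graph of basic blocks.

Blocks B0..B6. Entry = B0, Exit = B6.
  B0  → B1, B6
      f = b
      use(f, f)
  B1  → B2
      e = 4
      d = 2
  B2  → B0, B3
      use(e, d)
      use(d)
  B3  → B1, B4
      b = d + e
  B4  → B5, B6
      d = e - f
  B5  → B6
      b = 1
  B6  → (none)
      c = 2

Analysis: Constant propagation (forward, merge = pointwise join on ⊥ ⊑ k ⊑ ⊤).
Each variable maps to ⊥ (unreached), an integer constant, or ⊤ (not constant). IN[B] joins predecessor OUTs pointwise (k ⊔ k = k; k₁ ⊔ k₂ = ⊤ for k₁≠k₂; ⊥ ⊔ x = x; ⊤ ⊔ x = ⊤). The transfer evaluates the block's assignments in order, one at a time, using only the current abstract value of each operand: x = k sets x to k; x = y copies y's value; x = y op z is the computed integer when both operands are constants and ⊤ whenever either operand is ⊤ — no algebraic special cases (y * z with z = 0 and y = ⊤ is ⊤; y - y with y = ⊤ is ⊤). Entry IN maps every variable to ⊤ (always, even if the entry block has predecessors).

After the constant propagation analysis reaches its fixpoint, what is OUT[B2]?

Answer: {a: ⊤, b: ⊤, c: ⊤, d: 2, e: 4, f: ⊤}

Trace:
Fixpoint table:
  B0: | IN=(all ⊤) | OUT=(all ⊤)
  B1: | IN=(all ⊤) | OUT={d:2, e:4; rest ⊤}
  B2: | IN={d:2, e:4; rest ⊤} | OUT={d:2, e:4; rest ⊤}
  B3: | IN={d:2, e:4; rest ⊤} | OUT={b:6, d:2, e:4; rest ⊤}
  B4: | IN={b:6, d:2, e:4; rest ⊤} | OUT={b:6, e:4; rest ⊤}
  B5: | IN={b:6, e:4; rest ⊤} | OUT={b:1, e:4; rest ⊤}
  B6: | IN=(all ⊤) | OUT={c:2; rest ⊤}

Merge at B2: IN[B2] = OUT[B1] = {a: ⊤, b: ⊤, c: ⊤, d: 2, e: 4, f: ⊤}
Applying B2's transfer function to that IN value gives OUT[B2] (row B2 above).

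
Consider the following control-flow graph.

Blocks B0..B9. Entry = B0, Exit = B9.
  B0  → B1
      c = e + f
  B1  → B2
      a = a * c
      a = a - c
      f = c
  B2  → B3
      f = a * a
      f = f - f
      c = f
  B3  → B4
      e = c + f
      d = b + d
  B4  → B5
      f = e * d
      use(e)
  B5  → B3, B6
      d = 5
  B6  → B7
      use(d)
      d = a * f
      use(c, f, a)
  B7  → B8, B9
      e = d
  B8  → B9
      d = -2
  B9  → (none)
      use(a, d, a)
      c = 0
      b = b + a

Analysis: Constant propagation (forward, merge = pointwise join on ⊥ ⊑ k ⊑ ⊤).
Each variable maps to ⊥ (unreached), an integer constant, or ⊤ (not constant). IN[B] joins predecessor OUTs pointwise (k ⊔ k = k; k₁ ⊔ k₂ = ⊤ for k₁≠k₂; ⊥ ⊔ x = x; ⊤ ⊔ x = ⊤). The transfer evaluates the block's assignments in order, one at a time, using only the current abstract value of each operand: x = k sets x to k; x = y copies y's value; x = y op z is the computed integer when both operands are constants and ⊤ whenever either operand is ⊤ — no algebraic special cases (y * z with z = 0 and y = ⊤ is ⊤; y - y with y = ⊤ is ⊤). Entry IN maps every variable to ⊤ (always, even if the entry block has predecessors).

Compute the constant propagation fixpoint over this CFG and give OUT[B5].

Fixpoint table:
  B0:  IN=(all ⊤)  OUT=(all ⊤)
  B1:  IN=(all ⊤)  OUT=(all ⊤)
  B2:  IN=(all ⊤)  OUT=(all ⊤)
  B3:  IN=(all ⊤)  OUT=(all ⊤)
  B4:  IN=(all ⊤)  OUT=(all ⊤)
  B5:  IN=(all ⊤)  OUT={d:5; rest ⊤}
  B6:  IN={d:5; rest ⊤}  OUT=(all ⊤)
  B7:  IN=(all ⊤)  OUT=(all ⊤)
  B8:  IN=(all ⊤)  OUT={d:-2; rest ⊤}
  B9:  IN=(all ⊤)  OUT={c:0; rest ⊤}

Merge at B5: IN[B5] = OUT[B4] = {a: ⊤, b: ⊤, c: ⊤, d: ⊤, e: ⊤, f: ⊤}
Applying B5's transfer function to that IN value gives OUT[B5] (row B5 above).

Answer: {a: ⊤, b: ⊤, c: ⊤, d: 5, e: ⊤, f: ⊤}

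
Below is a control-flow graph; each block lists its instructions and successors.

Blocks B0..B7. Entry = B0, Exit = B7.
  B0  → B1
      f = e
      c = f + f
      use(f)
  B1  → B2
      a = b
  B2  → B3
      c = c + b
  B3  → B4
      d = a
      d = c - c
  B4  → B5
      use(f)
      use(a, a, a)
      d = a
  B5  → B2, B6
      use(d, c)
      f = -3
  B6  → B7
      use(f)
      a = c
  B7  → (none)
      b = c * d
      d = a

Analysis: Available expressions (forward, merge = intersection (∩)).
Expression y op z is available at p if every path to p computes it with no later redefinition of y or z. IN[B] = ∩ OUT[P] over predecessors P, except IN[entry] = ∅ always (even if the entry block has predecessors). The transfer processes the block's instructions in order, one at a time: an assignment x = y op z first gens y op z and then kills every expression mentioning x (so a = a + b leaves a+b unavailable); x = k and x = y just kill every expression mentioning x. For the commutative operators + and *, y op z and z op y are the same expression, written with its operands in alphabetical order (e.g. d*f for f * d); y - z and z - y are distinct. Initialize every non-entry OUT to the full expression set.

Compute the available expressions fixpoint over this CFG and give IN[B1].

Answer: {f+f}

Trace:
Converged values:
  B0: | IN={} | OUT={f+f}
  B1: | IN={f+f} | OUT={f+f}
  B2: | IN={} | OUT={}
  B3: | IN={} | OUT={c-c}
  B4: | IN={c-c} | OUT={c-c}
  B5: | IN={c-c} | OUT={c-c}
  B6: | IN={c-c} | OUT={c-c}
  B7: | IN={c-c} | OUT={c-c}

Merge at B1: IN[B1] = OUT[B0] = {f+f}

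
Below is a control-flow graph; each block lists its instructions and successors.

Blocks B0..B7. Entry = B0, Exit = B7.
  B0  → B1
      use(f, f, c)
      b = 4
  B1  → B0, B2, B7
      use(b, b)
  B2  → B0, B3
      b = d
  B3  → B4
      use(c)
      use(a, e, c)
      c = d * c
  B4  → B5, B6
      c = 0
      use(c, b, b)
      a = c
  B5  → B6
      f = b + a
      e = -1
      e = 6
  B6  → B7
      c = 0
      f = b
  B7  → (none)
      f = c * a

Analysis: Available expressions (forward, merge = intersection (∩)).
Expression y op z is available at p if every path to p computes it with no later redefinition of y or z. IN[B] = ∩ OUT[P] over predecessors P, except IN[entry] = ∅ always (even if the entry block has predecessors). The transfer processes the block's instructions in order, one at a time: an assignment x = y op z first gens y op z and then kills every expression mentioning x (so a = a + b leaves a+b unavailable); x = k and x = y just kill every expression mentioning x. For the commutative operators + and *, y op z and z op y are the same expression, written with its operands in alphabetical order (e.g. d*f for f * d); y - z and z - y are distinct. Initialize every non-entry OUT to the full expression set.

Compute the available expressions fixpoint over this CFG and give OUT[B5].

Answer: {a+b}

Trace:
Converged values:
  B0:   IN={}   OUT={}
  B1:   IN={}   OUT={}
  B2:   IN={}   OUT={}
  B3:   IN={}   OUT={}
  B4:   IN={}   OUT={}
  B5:   IN={}   OUT={a+b}
  B6:   IN={}   OUT={}
  B7:   IN={}   OUT={a*c}

Merge at B5: IN[B5] = OUT[B4] = {}
Applying B5's transfer function to that IN value gives OUT[B5] (row B5 above).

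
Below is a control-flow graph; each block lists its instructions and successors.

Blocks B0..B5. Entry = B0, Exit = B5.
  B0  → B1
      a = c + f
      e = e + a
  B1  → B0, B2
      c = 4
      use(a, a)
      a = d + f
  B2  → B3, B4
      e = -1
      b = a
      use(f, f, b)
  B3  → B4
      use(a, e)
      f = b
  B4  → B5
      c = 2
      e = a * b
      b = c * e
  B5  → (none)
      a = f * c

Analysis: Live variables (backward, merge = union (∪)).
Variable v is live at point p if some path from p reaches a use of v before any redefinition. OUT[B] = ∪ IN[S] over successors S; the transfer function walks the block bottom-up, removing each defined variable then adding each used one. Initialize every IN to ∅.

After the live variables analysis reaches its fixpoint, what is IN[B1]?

Answer: {a, d, e, f}

Derivation:
Per-block solution:
  B0:  IN={c, d, e, f}  OUT={a, d, e, f}
  B1:  IN={a, d, e, f}  OUT={a, c, d, e, f}
  B2:  IN={a, f}  OUT={a, b, e, f}
  B3:  IN={a, b, e}  OUT={a, b, f}
  B4:  IN={a, b, f}  OUT={c, f}
  B5:  IN={c, f}  OUT={}

Merge at B1: OUT[B1] = IN[B0] ⊔ IN[B2] = {a, c, d, e, f}
Applying B1's transfer function to that OUT value gives IN[B1] (row B1 above).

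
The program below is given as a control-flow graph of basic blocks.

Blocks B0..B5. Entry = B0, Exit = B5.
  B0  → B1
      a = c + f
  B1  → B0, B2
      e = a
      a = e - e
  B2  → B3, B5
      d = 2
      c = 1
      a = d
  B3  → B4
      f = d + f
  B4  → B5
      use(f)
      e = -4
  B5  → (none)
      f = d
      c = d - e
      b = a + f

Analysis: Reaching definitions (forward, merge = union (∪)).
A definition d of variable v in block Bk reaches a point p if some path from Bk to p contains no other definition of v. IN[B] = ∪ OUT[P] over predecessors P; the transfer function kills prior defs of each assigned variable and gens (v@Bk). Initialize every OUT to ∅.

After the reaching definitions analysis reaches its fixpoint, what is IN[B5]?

Answer: {a@B2, c@B2, d@B2, e@B1, e@B4, f@B3}

Trace:
Per-block solution:
  B0:  IN={a@B1, e@B1}  OUT={a@B0, e@B1}
  B1:  IN={a@B0, e@B1}  OUT={a@B1, e@B1}
  B2:  IN={a@B1, e@B1}  OUT={a@B2, c@B2, d@B2, e@B1}
  B3:  IN={a@B2, c@B2, d@B2, e@B1}  OUT={a@B2, c@B2, d@B2, e@B1, f@B3}
  B4:  IN={a@B2, c@B2, d@B2, e@B1, f@B3}  OUT={a@B2, c@B2, d@B2, e@B4, f@B3}
  B5:  IN={a@B2, c@B2, d@B2, e@B1, e@B4, f@B3}  OUT={a@B2, b@B5, c@B5, d@B2, e@B1, e@B4, f@B5}

Merge at B5: IN[B5] = OUT[B2] ⊔ OUT[B4] = {a@B2, c@B2, d@B2, e@B1, e@B4, f@B3}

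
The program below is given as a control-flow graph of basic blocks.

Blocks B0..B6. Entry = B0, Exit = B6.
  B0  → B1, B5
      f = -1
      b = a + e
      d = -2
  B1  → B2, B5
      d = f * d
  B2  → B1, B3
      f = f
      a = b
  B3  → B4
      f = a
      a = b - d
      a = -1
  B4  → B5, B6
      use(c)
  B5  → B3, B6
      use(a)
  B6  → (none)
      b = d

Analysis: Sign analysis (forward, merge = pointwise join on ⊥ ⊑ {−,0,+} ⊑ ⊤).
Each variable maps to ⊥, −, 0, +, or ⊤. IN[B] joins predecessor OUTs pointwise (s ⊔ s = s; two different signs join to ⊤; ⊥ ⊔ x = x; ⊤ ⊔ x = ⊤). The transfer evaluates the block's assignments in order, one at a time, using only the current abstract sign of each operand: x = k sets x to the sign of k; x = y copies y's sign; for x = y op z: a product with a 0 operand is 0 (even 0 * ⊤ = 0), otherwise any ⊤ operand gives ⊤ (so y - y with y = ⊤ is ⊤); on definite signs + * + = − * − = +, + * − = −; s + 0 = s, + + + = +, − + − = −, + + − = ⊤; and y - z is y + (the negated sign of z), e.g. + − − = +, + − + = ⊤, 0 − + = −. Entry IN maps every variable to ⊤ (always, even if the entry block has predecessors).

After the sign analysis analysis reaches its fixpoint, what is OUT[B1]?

Answer: {a: ⊤, b: ⊤, c: ⊤, d: ⊤, e: ⊤, f: -}

Derivation:
Fixpoint table:
  B0: | IN=(all ⊤) | OUT={d:-, f:-; rest ⊤}
  B1: | IN={f:-; rest ⊤} | OUT={f:-; rest ⊤}
  B2: | IN={f:-; rest ⊤} | OUT={f:-; rest ⊤}
  B3: | IN=(all ⊤) | OUT={a:-; rest ⊤}
  B4: | IN={a:-; rest ⊤} | OUT={a:-; rest ⊤}
  B5: | IN=(all ⊤) | OUT=(all ⊤)
  B6: | IN=(all ⊤) | OUT=(all ⊤)

Merge at B1: IN[B1] = OUT[B0] ⊔ OUT[B2] = {a: ⊤, b: ⊤, c: ⊤, d: ⊤, e: ⊤, f: -}
Applying B1's transfer function to that IN value gives OUT[B1] (row B1 above).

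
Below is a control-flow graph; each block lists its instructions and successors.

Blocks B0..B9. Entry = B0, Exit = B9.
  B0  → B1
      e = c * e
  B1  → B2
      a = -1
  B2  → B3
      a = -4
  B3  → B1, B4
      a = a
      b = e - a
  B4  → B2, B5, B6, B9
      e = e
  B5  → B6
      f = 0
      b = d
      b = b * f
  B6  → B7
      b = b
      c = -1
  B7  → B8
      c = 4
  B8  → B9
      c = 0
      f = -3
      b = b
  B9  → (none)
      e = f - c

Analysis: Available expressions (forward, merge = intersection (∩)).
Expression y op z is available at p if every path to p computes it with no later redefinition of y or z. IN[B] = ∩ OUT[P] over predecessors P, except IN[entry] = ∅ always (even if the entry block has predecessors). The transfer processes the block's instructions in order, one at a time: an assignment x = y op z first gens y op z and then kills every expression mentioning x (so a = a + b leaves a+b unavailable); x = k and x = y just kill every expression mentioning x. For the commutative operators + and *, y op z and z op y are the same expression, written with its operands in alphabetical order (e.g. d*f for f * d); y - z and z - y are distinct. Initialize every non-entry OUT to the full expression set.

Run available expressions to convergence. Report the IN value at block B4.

Per-block solution:
  B0:  IN={}  OUT={}
  B1:  IN={}  OUT={}
  B2:  IN={}  OUT={}
  B3:  IN={}  OUT={e-a}
  B4:  IN={e-a}  OUT={}
  B5:  IN={}  OUT={}
  B6:  IN={}  OUT={}
  B7:  IN={}  OUT={}
  B8:  IN={}  OUT={}
  B9:  IN={}  OUT={f-c}

Merge at B4: IN[B4] = OUT[B3] = {e-a}

Answer: {e-a}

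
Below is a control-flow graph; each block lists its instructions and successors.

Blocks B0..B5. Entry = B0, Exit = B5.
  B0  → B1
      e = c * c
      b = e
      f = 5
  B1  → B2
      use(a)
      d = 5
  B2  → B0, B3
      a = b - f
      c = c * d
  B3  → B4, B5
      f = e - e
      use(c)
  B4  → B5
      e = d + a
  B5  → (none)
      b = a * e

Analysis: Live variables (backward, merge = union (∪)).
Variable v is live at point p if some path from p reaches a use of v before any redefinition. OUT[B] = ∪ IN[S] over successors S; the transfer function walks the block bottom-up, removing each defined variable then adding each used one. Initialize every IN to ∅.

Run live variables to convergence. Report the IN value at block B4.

Answer: {a, d}

Working:
Per-block solution:
  B0:  IN={a, c}  OUT={a, b, c, e, f}
  B1:  IN={a, b, c, e, f}  OUT={b, c, d, e, f}
  B2:  IN={b, c, d, e, f}  OUT={a, c, d, e}
  B3:  IN={a, c, d, e}  OUT={a, d, e}
  B4:  IN={a, d}  OUT={a, e}
  B5:  IN={a, e}  OUT={}

Merge at B4: OUT[B4] = IN[B5] = {a, e}
Applying B4's transfer function to that OUT value gives IN[B4] (row B4 above).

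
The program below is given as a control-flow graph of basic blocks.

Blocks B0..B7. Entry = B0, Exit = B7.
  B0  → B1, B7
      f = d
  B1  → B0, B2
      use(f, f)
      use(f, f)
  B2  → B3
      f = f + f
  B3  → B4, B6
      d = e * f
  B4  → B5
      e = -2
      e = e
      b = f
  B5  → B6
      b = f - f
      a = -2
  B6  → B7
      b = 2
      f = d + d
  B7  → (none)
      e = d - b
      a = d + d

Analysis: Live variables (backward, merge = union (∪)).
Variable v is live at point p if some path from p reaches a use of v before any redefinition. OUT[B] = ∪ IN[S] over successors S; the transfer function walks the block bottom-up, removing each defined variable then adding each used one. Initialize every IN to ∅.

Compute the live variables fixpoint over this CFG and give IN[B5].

Answer: {d, f}

Trace:
Per-block solution:
  B0:   IN={b, d, e}   OUT={b, d, e, f}
  B1:   IN={b, d, e, f}   OUT={b, d, e, f}
  B2:   IN={e, f}   OUT={e, f}
  B3:   IN={e, f}   OUT={d, f}
  B4:   IN={d, f}   OUT={d, f}
  B5:   IN={d, f}   OUT={d}
  B6:   IN={d}   OUT={b, d}
  B7:   IN={b, d}   OUT={}

Merge at B5: OUT[B5] = IN[B6] = {d}
Applying B5's transfer function to that OUT value gives IN[B5] (row B5 above).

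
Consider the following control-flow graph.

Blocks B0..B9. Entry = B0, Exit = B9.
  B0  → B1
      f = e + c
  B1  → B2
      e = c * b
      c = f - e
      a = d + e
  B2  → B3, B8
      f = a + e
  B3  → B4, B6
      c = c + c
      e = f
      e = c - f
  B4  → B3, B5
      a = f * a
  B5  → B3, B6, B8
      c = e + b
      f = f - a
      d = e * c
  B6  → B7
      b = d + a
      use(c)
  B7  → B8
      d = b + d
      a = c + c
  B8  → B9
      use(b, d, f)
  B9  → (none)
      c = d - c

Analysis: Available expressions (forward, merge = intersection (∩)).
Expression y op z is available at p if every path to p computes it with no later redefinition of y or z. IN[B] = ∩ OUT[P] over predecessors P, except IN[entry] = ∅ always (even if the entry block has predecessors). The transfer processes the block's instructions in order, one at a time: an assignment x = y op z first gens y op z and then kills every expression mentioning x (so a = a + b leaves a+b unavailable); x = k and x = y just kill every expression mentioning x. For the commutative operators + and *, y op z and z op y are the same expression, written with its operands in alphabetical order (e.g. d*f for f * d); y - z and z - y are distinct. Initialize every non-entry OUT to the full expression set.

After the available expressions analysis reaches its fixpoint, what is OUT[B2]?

Converged values:
  B0:  IN={}  OUT={c+e}
  B1:  IN={c+e}  OUT={d+e, f-e}
  B2:  IN={d+e, f-e}  OUT={a+e, d+e}
  B3:  IN={}  OUT={c-f}
  B4:  IN={c-f}  OUT={c-f}
  B5:  IN={c-f}  OUT={b+e, c*e}
  B6:  IN={}  OUT={a+d}
  B7:  IN={a+d}  OUT={c+c}
  B8:  IN={}  OUT={}
  B9:  IN={}  OUT={}

Merge at B2: IN[B2] = OUT[B1] = {d+e, f-e}
Applying B2's transfer function to that IN value gives OUT[B2] (row B2 above).

Answer: {a+e, d+e}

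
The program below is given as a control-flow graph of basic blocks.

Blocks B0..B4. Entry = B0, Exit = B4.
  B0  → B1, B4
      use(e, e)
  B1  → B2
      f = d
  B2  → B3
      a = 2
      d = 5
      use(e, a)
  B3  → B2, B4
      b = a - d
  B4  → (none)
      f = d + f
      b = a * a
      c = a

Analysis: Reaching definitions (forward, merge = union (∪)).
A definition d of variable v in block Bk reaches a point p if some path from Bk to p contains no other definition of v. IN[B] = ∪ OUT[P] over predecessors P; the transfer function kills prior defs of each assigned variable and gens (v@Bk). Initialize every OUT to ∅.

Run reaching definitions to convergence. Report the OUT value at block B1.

Answer: {f@B1}

Trace:
Converged values:
  B0: | IN={} | OUT={}
  B1: | IN={} | OUT={f@B1}
  B2: | IN={a@B2, b@B3, d@B2, f@B1} | OUT={a@B2, b@B3, d@B2, f@B1}
  B3: | IN={a@B2, b@B3, d@B2, f@B1} | OUT={a@B2, b@B3, d@B2, f@B1}
  B4: | IN={a@B2, b@B3, d@B2, f@B1} | OUT={a@B2, b@B4, c@B4, d@B2, f@B4}

Merge at B1: IN[B1] = OUT[B0] = {}
Applying B1's transfer function to that IN value gives OUT[B1] (row B1 above).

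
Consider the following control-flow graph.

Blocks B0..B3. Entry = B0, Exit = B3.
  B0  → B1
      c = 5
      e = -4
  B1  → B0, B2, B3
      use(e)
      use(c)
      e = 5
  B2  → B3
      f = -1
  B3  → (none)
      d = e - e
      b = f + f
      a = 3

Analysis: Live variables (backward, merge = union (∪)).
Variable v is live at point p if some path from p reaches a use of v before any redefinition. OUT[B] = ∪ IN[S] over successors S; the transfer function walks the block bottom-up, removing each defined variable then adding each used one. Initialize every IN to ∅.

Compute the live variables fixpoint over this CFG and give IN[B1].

Answer: {c, e, f}

Trace:
Fixpoint table:
  B0:  IN={f}  OUT={c, e, f}
  B1:  IN={c, e, f}  OUT={e, f}
  B2:  IN={e}  OUT={e, f}
  B3:  IN={e, f}  OUT={}

Merge at B1: OUT[B1] = IN[B0] ⊔ IN[B2] ⊔ IN[B3] = {e, f}
Applying B1's transfer function to that OUT value gives IN[B1] (row B1 above).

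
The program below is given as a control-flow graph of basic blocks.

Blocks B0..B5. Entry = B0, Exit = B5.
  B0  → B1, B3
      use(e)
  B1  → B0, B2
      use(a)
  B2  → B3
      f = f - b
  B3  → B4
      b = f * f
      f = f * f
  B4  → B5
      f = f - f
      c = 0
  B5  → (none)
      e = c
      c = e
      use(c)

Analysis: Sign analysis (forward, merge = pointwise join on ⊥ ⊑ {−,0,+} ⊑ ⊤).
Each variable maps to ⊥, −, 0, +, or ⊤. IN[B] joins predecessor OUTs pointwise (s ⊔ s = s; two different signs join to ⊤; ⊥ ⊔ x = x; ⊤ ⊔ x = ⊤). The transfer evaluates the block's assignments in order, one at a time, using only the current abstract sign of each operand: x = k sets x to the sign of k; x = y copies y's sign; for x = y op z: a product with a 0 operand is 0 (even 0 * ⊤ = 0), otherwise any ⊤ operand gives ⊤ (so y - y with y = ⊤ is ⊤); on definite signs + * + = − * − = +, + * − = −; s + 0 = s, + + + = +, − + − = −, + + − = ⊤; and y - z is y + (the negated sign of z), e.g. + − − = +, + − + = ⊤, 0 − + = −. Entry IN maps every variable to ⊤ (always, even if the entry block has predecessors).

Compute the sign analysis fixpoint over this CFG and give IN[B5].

Converged values:
  B0:   IN=(all ⊤)   OUT=(all ⊤)
  B1:   IN=(all ⊤)   OUT=(all ⊤)
  B2:   IN=(all ⊤)   OUT=(all ⊤)
  B3:   IN=(all ⊤)   OUT=(all ⊤)
  B4:   IN=(all ⊤)   OUT={c:0; rest ⊤}
  B5:   IN={c:0; rest ⊤}   OUT={c:0, e:0; rest ⊤}

Merge at B5: IN[B5] = OUT[B4] = {a: ⊤, b: ⊤, c: 0, d: ⊤, e: ⊤, f: ⊤}

Answer: {a: ⊤, b: ⊤, c: 0, d: ⊤, e: ⊤, f: ⊤}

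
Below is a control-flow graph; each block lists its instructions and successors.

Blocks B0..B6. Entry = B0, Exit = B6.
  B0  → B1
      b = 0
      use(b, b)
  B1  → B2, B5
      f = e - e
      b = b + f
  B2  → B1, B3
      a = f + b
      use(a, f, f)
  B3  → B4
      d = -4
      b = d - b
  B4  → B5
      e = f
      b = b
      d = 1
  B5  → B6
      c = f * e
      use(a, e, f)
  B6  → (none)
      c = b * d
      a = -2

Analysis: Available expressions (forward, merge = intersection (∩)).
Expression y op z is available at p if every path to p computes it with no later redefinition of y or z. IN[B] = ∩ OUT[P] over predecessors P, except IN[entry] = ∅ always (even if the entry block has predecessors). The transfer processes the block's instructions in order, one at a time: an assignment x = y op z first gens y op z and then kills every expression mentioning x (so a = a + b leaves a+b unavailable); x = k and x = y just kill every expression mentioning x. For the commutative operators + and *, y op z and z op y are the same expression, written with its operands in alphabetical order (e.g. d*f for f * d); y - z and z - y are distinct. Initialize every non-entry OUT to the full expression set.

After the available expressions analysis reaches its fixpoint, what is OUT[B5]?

Answer: {e*f}

Working:
Fixpoint table:
  B0: | IN={} | OUT={}
  B1: | IN={} | OUT={e-e}
  B2: | IN={e-e} | OUT={b+f, e-e}
  B3: | IN={b+f, e-e} | OUT={e-e}
  B4: | IN={e-e} | OUT={}
  B5: | IN={} | OUT={e*f}
  B6: | IN={e*f} | OUT={b*d, e*f}

Merge at B5: IN[B5] = OUT[B1] ∩ OUT[B4] = {}
Applying B5's transfer function to that IN value gives OUT[B5] (row B5 above).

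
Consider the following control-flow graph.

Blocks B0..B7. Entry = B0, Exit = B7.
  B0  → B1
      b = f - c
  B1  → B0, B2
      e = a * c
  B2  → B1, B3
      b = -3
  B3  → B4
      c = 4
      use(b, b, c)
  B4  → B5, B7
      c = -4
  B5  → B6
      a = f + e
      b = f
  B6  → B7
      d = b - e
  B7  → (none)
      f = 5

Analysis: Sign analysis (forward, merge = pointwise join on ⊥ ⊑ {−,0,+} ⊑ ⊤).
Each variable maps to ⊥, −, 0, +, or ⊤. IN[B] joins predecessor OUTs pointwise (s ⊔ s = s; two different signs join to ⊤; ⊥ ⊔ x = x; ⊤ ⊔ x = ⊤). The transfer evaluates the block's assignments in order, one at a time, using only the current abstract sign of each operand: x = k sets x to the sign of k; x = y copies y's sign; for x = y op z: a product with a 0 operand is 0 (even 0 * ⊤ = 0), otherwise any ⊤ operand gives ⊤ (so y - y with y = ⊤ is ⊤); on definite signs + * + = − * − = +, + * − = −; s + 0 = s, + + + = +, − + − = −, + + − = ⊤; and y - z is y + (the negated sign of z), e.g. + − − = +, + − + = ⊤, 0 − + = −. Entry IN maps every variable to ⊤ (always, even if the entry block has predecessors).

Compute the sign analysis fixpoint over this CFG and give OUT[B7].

Answer: {a: ⊤, b: ⊤, c: -, d: ⊤, e: ⊤, f: +}

Trace:
Per-block solution:
  B0:   IN=(all ⊤)   OUT=(all ⊤)
  B1:   IN=(all ⊤)   OUT=(all ⊤)
  B2:   IN=(all ⊤)   OUT={b:-; rest ⊤}
  B3:   IN={b:-; rest ⊤}   OUT={b:-, c:+; rest ⊤}
  B4:   IN={b:-, c:+; rest ⊤}   OUT={b:-, c:-; rest ⊤}
  B5:   IN={b:-, c:-; rest ⊤}   OUT={c:-; rest ⊤}
  B6:   IN={c:-; rest ⊤}   OUT={c:-; rest ⊤}
  B7:   IN={c:-; rest ⊤}   OUT={c:-, f:+; rest ⊤}

Merge at B7: IN[B7] = OUT[B4] ⊔ OUT[B6] = {a: ⊤, b: ⊤, c: -, d: ⊤, e: ⊤, f: ⊤}
Applying B7's transfer function to that IN value gives OUT[B7] (row B7 above).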